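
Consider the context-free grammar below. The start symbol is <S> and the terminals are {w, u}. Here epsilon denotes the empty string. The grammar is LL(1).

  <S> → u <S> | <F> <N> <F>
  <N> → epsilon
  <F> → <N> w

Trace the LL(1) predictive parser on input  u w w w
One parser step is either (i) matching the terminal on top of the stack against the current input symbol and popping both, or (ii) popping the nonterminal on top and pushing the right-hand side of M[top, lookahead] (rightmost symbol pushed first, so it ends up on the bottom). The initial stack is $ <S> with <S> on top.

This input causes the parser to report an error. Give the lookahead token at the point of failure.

w

      Stack            Input      Action
   1  $ <S>            u w w w $  expand <S> → u <S>
   2  $ <S> u          u w w w $  match u
   3  $ <S>            w w w $    expand <S> → <F> <N> <F>
   4  $ <F> <N> <F>    w w w $    expand <F> → <N> w
   5  $ <F> <N> w <N>  w w w $    expand <N> → epsilon
   6  $ <F> <N> w      w w w $    match w
   7  $ <F> <N>        w w $      expand <N> → epsilon
   8  $ <F>            w w $      expand <F> → <N> w
   9  $ w <N>          w w $      expand <N> → epsilon
  10  $ w              w w $      match w
  11  $                w $        error: stack empty but input remains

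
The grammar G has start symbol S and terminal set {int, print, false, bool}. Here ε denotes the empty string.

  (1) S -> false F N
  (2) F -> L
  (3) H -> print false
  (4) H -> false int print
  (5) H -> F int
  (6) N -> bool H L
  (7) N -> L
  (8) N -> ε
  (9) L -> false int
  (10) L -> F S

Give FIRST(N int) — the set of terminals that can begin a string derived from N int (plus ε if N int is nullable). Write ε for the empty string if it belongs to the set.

{bool, false, int}

FIRST(S): from S->false F N we get {false}. So FIRST(S) = {false}.
FIRST(F): from F->L we get {false}. So FIRST(F) = {false}.
FIRST(H): from H->print false we get {print}; from H->false int print we get {false}; from H->F int we get {false}. So FIRST(H) = {false, print}.
FIRST(L): from L->false int we get {false}; from L->F S we get {false}. So FIRST(L) = {false}.
FIRST(N): from N->bool H L we get {bool}; from N->L we get {false}; from N->ε we get {ε}. So FIRST(N) = {ε, bool, false}.
FIRST(N int): take FIRST of each symbol in turn, carrying on past any symbol whose FIRST contains ε; result {bool, false, int}.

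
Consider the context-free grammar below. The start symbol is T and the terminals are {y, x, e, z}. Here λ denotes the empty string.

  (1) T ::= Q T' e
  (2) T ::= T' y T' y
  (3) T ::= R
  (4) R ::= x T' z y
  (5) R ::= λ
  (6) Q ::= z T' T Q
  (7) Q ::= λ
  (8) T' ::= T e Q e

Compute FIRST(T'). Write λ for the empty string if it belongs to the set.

{e, x, z}

FIRST(R): from R::=x T' z y we get {x}; from R::=λ we get {λ}. So FIRST(R) = {λ, x}.
FIRST(Q): from Q::=z T' T Q we get {z}; from Q::=λ we get {λ}. So FIRST(Q) = {λ, z}.
FIRST(T): from T::=Q T' e we get {e, x, z}; from T::=T' y T' y we get {e, x, z}; from T::=R we get {λ, x}. So FIRST(T) = {λ, e, x, z}.
FIRST(T'): from T'::=T e Q e we get {e, x, z}. So FIRST(T') = {e, x, z}.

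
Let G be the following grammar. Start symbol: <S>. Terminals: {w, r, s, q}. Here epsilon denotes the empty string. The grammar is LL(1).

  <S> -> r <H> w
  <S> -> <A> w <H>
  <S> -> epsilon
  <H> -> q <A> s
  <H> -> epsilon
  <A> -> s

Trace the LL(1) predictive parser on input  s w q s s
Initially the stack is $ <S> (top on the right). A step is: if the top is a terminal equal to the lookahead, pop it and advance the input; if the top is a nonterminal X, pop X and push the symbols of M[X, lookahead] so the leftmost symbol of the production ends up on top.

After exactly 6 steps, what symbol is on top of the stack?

<A>

step 1: stack=$ <S>  input=s w q s s $  — expand <S> -> <A> w <H>
step 2: stack=$ <H> w <A>  input=s w q s s $  — expand <A> -> s
step 3: stack=$ <H> w s  input=s w q s s $  — match s
step 4: stack=$ <H> w  input=w q s s $  — match w
step 5: stack=$ <H>  input=q s s $  — expand <H> -> q <A> s
step 6: stack=$ s <A> q  input=q s s $  — match q
Stack after step 6: $ s <A> (top = <A>).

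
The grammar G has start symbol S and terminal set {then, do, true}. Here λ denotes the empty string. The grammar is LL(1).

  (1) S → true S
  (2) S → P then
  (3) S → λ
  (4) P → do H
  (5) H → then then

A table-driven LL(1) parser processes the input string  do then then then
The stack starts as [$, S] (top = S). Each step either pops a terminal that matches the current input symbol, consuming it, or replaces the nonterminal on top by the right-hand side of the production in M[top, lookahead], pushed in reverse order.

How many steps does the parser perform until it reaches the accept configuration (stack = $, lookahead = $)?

7

     Stack             Input                Action
  1  $ S               do then then then $  expand S → P then
  2  $ then P          do then then then $  expand P → do H
  3  $ then H do       do then then then $  match do
  4  $ then H          then then then $     expand H → then then
  5  $ then then then  then then then $     match then
  6  $ then then       then then $          match then
  7  $ then            then $               match then
Accept reached after 7 steps.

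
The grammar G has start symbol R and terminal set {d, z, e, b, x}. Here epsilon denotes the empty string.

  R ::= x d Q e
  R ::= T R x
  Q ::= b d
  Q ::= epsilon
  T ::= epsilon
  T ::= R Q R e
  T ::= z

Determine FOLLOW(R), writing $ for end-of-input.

{$, b, e, x, z}

FIRST(Q) = {epsilon, b}
FIRST(R) = {x, z}  (via T R x)
FIRST(T) = {epsilon, x, z}  (via R Q R e)
FOLLOW(R) includes $ since R is the start symbol.
FOLLOW(R): in R::=T R x, R is followed by x with FIRST {x}; in T::=R Q R e (occurrence 1), R is followed by Q R e with FIRST {b, x, z}; in T::=R Q R e (occurrence 2), R is followed by e with FIRST {e}. Thus FOLLOW(R) = {$, b, e, x, z}.
FOLLOW(Q): in R::=x d Q e, Q is followed by e with FIRST {e}; in T::=R Q R e, Q is followed by R e with FIRST {x, z}. Thus FOLLOW(Q) = {e, x, z}.
FOLLOW(T): in R::=T R x, T is followed by R x with FIRST {x, z}. Thus FOLLOW(T) = {x, z}.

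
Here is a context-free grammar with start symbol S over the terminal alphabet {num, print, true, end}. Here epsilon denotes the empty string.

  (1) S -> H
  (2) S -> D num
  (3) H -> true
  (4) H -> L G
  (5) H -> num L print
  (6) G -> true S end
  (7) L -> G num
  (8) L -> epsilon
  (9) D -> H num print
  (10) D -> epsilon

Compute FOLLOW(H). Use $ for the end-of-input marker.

FIRST(G): from G->true S end we get {true}. So FIRST(G) = {true}.
FIRST(L): from L->G num we get {true}; from L->epsilon we get {epsilon}. So FIRST(L) = {epsilon, true}.
FIRST(H): from H->true we get {true}; from H->L G we get {true}; from H->num L print we get {num}. So FIRST(H) = {num, true}.
FIRST(D): from D->H num print we get {num, true}; from D->epsilon we get {epsilon}. So FIRST(D) = {epsilon, num, true}.
FIRST(S): from S->H we get {num, true}; from S->D num we get {num, true}. So FIRST(S) = {num, true}.
FOLLOW(S) includes $ since S is the start symbol.
FOLLOW(S): in G->true S end, S is followed by end with FIRST {end}. Thus FOLLOW(S) = {$, end}.
FOLLOW(H): in S->H, the suffix after H is empty, so FOLLOW(H) ⊇ FOLLOW(S) = {$, end}; in D->H num print, H is followed by num print with FIRST {num}. Thus FOLLOW(H) = {$, end, num}.
FOLLOW(G): in H->L G, the suffix after G is empty, so FOLLOW(G) ⊇ FOLLOW(H) = {$, end, num}; in L->G num, G is followed by num with FIRST {num}. Thus FOLLOW(G) = {$, end, num}.
FOLLOW(L): in H->L G, L is followed by G with FIRST {true}; in H->num L print, L is followed by print with FIRST {print}. Thus FOLLOW(L) = {print, true}.
FOLLOW(D): in S->D num, D is followed by num with FIRST {num}. Thus FOLLOW(D) = {num}.

{$, end, num}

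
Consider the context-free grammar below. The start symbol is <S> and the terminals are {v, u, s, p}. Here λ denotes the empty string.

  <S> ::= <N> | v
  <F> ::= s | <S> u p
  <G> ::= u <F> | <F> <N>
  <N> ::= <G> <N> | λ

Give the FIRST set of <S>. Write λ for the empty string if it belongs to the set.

{λ, s, u, v}

FIRST(<S>) = {λ, s, u, v}  (via <N>)
FIRST(<F>) = {s, u, v}  (via <S> u p)
FIRST(<G>) = {s, u, v}  (via <F> <N>)
FIRST(<N>) = {λ, s, u, v}  (via <G> <N>)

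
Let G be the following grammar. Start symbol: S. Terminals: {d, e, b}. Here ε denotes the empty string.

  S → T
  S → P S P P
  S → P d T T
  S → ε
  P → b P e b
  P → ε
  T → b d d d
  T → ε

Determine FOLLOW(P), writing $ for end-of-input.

FIRST(P): from P→b P e b we get {b}; from P→ε we get {ε}. So FIRST(P) = {ε, b}.
FIRST(T): from T→b d d d we get {b}; from T→ε we get {ε}. So FIRST(T) = {ε, b}.
FIRST(S): from S→T we get {ε, b}; from S→P S P P we get {ε, b, d}; from S→P d T T we get {b, d}; from S→ε we get {ε}. So FIRST(S) = {ε, b, d}.
FOLLOW(S) includes $ since S is the start symbol.
FOLLOW(S): in S→P S P P, S is followed by P P with FIRST {ε, b}; in S→P S P P, the suffix after S is nullable (adds nothing new). Thus FOLLOW(S) = {$, b}.
FOLLOW(P): in S→P S P P (occurrence 1), P is followed by S P P with FIRST {ε, b, d}; in S→P S P P (occurrence 1), the suffix after P is nullable, so FOLLOW(P) ⊇ FOLLOW(S) = {$, b}; in S→P S P P (occurrence 2), P is followed by P with FIRST {ε, b}; in S→P S P P (occurrence 2), the suffix after P is nullable, so FOLLOW(P) ⊇ FOLLOW(S) = {$, b}; in S→P S P P (occurrence 3), the suffix after P is empty, so FOLLOW(P) ⊇ FOLLOW(S) = {$, b}; in S→P d T T, P is followed by d T T with FIRST {d}; in P→b P e b, P is followed by e b with FIRST {e}. Thus FOLLOW(P) = {$, b, d, e}.
FOLLOW(T): in S→T, the suffix after T is empty, so FOLLOW(T) ⊇ FOLLOW(S) = {$, b}; in S→P d T T (occurrence 1), T is followed by T with FIRST {ε, b}; in S→P d T T (occurrence 1), the suffix after T is nullable, so FOLLOW(T) ⊇ FOLLOW(S) = {$, b}; in S→P d T T (occurrence 2), the suffix after T is empty, so FOLLOW(T) ⊇ FOLLOW(S) = {$, b}. Thus FOLLOW(T) = {$, b}.

{$, b, d, e}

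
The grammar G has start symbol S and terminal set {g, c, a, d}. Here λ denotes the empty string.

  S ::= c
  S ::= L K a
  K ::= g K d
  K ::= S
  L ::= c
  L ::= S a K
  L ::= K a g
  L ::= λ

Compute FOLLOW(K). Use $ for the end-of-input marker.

{a, c, d, g}

FIRST(S): from S::=c we get {c}; from S::=L K a we get {c, g}. So FIRST(S) = {c, g}.
FIRST(K): from K::=g K d we get {g}; from K::=S we get {c, g}. So FIRST(K) = {c, g}.
FIRST(L): from L::=c we get {c}; from L::=S a K we get {c, g}; from L::=K a g we get {c, g}; from L::=λ we get {λ}. So FIRST(L) = {λ, c, g}.
FOLLOW(S) includes $ since S is the start symbol.
FOLLOW(L): in S::=L K a, L is followed by K a with FIRST {c, g}. Thus FOLLOW(L) = {c, g}.
FOLLOW(K): in S::=L K a, K is followed by a with FIRST {a}; in K::=g K d, K is followed by d with FIRST {d}; in L::=S a K, the suffix after K is empty, so FOLLOW(K) ⊇ FOLLOW(L) = {c, g}; in L::=K a g, K is followed by a g with FIRST {a}. Thus FOLLOW(K) = {a, c, d, g}.
FOLLOW(S): in K::=S, the suffix after S is empty, so FOLLOW(S) ⊇ FOLLOW(K) = {a, c, d, g}; in L::=S a K, S is followed by a K with FIRST {a}. Thus FOLLOW(S) = {$, a, c, d, g}.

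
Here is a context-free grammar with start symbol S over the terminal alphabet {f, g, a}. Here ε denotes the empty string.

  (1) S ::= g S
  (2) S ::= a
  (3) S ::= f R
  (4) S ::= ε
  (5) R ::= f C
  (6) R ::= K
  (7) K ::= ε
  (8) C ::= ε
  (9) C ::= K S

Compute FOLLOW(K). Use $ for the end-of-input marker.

{$, a, f, g}

FIRST(S) = {ε, a, f, g}
FIRST(K) = {ε}
FIRST(R) = {ε, f}  (via K)
FIRST(C) = {ε, a, f, g}  (via K S)
FOLLOW(S) includes $ since S is the start symbol.
FOLLOW(S): in S::=g S, the suffix after S is empty (adds nothing new); in C::=K S, the suffix after S is empty, so FOLLOW(S) ⊇ FOLLOW(C) = {$}. Thus FOLLOW(S) = {$}.
FOLLOW(R): in S::=f R, the suffix after R is empty, so FOLLOW(R) ⊇ FOLLOW(S) = {$}. Thus FOLLOW(R) = {$}.
FOLLOW(C): in R::=f C, the suffix after C is empty, so FOLLOW(C) ⊇ FOLLOW(R) = {$}. Thus FOLLOW(C) = {$}.
FOLLOW(K): in R::=K, the suffix after K is empty, so FOLLOW(K) ⊇ FOLLOW(R) = {$}; in C::=K S, K is followed by S with FIRST {ε, a, f, g}; in C::=K S, the suffix after K is nullable, so FOLLOW(K) ⊇ FOLLOW(C) = {$}. Thus FOLLOW(K) = {$, a, f, g}.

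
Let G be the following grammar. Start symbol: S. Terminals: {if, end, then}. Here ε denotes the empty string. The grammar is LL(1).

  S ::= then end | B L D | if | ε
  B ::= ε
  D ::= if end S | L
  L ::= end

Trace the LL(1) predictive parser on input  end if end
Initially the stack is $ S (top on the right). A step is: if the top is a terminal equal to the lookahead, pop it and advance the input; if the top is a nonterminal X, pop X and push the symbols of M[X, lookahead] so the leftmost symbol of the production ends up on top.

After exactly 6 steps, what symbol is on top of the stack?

     Stack       Input         Action
  1  $ S         end if end $  expand S ::= B L D
  2  $ D L B     end if end $  expand B ::= ε
  3  $ D L       end if end $  expand L ::= end
  4  $ D end     end if end $  match end
  5  $ D         if end $      expand D ::= if end S
  6  $ S end if  if end $      match if
Stack after step 6: $ S end (top = end).

end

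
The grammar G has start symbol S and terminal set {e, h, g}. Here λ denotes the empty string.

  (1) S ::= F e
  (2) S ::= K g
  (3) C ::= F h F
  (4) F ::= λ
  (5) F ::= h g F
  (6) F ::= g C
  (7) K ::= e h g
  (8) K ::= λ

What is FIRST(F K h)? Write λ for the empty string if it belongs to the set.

{e, g, h}

FIRST(F): from F::=λ we get {λ}; from F::=h g F we get {h}; from F::=g C we get {g}. So FIRST(F) = {λ, g, h}.
FIRST(K): from K::=e h g we get {e}; from K::=λ we get {λ}. So FIRST(K) = {λ, e}.
FIRST(S): from S::=F e we get {e, g, h}; from S::=K g we get {e, g}. So FIRST(S) = {e, g, h}.
FIRST(C): from C::=F h F we get {g, h}. So FIRST(C) = {g, h}.
FIRST(F K h): take FIRST of each symbol in turn, carrying on past any symbol whose FIRST contains λ; result {e, g, h}.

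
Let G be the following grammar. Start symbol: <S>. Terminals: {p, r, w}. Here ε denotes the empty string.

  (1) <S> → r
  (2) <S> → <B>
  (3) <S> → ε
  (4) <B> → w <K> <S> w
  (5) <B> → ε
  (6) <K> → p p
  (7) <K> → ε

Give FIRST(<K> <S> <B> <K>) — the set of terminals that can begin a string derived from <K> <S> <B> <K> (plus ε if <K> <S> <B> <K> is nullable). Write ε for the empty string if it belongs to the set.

FIRST(<B>) = {ε, w}
FIRST(<K>) = {ε, p}
FIRST(<S>) = {ε, r, w}  (via <B>)
FIRST(<K> <S> <B> <K>): take FIRST of each symbol in turn, carrying on past any symbol whose FIRST contains ε; result {ε, p, r, w}.

{ε, p, r, w}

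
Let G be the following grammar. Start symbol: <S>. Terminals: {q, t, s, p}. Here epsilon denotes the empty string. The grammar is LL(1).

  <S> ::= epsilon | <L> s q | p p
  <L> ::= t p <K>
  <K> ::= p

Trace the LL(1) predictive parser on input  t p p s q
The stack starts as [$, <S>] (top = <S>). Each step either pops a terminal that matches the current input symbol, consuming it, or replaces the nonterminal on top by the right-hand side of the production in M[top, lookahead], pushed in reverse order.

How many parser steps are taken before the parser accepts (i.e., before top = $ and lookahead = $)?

8

     Stack          Input        Action
  1  $ <S>          t p p s q $  expand <S> ::= <L> s q
  2  $ q s <L>      t p p s q $  expand <L> ::= t p <K>
  3  $ q s <K> p t  t p p s q $  match t
  4  $ q s <K> p    p p s q $    match p
  5  $ q s <K>      p s q $      expand <K> ::= p
  6  $ q s p        p s q $      match p
  7  $ q s          s q $        match s
  8  $ q            q $          match q
Accept reached after 8 steps.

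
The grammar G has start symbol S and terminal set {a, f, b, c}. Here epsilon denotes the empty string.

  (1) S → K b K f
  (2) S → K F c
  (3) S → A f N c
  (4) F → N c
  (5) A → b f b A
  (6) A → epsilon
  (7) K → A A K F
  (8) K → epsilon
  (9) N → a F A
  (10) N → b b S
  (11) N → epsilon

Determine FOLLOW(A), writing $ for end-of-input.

FIRST(A) = {epsilon, b}
FIRST(N) = {epsilon, a, b}
FIRST(F) = {a, b, c}  (via N c)
FIRST(K) = {epsilon, a, b, c}  (via A A K F)
FIRST(S) = {a, b, c, f}  (via K b K f, K F c, A f N c)
FOLLOW(S) includes $ since S is the start symbol.
FOLLOW(K): in S→K b K f (occurrence 1), K is followed by b K f with FIRST {b}; in S→K b K f (occurrence 2), K is followed by f with FIRST {f}; in S→K F c, K is followed by F c with FIRST {a, b, c}; in K→A A K F, K is followed by F with FIRST {a, b, c}. Thus FOLLOW(K) = {a, b, c, f}.
FOLLOW(N): in S→A f N c, N is followed by c with FIRST {c}; in F→N c, N is followed by c with FIRST {c}. Thus FOLLOW(N) = {c}.
FOLLOW(S): in N→b b S, the suffix after S is empty, so FOLLOW(S) ⊇ FOLLOW(N) = {c}. Thus FOLLOW(S) = {$, c}.
FOLLOW(F): in S→K F c, F is followed by c with FIRST {c}; in K→A A K F, the suffix after F is empty, so FOLLOW(F) ⊇ FOLLOW(K) = {a, b, c, f}; in N→a F A, F is followed by A with FIRST {epsilon, b}; in N→a F A, the suffix after F is nullable, so FOLLOW(F) ⊇ FOLLOW(N) = {c}. Thus FOLLOW(F) = {a, b, c, f}.
FOLLOW(A): in S→A f N c, A is followed by f N c with FIRST {f}; in A→b f b A, the suffix after A is empty (adds nothing new); in K→A A K F (occurrence 1), A is followed by A K F with FIRST {a, b, c}; in K→A A K F (occurrence 2), A is followed by K F with FIRST {a, b, c}; in N→a F A, the suffix after A is empty, so FOLLOW(A) ⊇ FOLLOW(N) = {c}. Thus FOLLOW(A) = {a, b, c, f}.

{a, b, c, f}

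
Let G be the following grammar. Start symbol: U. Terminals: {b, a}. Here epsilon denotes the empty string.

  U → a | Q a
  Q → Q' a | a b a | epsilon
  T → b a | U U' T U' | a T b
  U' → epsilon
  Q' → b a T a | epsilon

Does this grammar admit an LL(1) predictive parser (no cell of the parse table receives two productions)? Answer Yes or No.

FIRST(U) = {a, b}
FIRST(Q) = {epsilon, a, b}
FIRST(T) = {a, b}
FIRST(U') = {epsilon}
FIRST(Q') = {epsilon, b}
FOLLOW(U) = {$, a, b}
FOLLOW(Q) = {a}
FOLLOW(T) = {a, b}
FOLLOW(U') = {a, b}
FOLLOW(Q') = {a}
Cell M[Q, a] receives both Q → Q' a and Q → a b a and Q → epsilon — the grammar is not LL(1).

No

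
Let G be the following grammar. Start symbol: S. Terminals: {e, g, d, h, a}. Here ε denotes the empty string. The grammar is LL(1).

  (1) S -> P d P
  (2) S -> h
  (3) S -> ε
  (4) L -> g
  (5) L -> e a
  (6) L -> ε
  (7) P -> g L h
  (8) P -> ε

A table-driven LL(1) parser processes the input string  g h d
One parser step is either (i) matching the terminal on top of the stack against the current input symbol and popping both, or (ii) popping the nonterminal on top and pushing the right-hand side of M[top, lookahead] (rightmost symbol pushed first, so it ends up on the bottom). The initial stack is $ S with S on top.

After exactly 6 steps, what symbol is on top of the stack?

P

step 1: stack=$ S  input=g h d $  — expand S -> P d P
step 2: stack=$ P d P  input=g h d $  — expand P -> g L h
step 3: stack=$ P d h L g  input=g h d $  — match g
step 4: stack=$ P d h L  input=h d $  — expand L -> ε
step 5: stack=$ P d h  input=h d $  — match h
step 6: stack=$ P d  input=d $  — match d
Stack after step 6: $ P (top = P).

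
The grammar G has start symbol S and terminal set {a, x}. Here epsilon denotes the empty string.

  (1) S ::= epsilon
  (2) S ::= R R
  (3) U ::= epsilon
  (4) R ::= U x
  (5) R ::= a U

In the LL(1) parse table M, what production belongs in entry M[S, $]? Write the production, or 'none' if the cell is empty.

FIRST(U): from U::=epsilon we get {epsilon}. So FIRST(U) = {epsilon}.
FIRST(R): from R::=U x we get {x}; from R::=a U we get {a}. So FIRST(R) = {a, x}.
FIRST(S): from S::=epsilon we get {epsilon}; from S::=R R we get {a, x}. So FIRST(S) = {epsilon, a, x}.
FOLLOW(S) includes $ since S is the start symbol.
FOLLOW(S): S appears on no right-hand side. Thus FOLLOW(S) = {$}.
For S ::= epsilon: FIRST(epsilon) = {epsilon}, so it goes in M[S, t] for t ∈ {}; since epsilon ∈ FIRST, also for every t ∈ FOLLOW(S) = {$}.
For S ::= R R: FIRST(R R) = {a, x}, so it goes in M[S, t] for t ∈ {a, x}.

S ::= epsilon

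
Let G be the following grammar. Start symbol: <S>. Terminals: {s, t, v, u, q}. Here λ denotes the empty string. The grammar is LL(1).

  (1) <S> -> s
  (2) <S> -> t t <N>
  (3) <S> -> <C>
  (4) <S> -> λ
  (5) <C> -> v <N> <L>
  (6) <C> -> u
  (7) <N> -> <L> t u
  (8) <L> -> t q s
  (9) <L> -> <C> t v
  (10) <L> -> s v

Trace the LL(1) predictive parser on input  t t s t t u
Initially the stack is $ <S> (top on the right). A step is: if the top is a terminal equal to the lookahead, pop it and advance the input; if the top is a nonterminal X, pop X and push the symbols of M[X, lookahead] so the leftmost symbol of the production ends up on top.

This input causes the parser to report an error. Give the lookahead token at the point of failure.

     Stack      Input          Action
  1  $ <S>      t t s t t u $  expand <S> -> t t <N>
  2  $ <N> t t  t t s t t u $  match t
  3  $ <N> t    t s t t u $    match t
  4  $ <N>      s t t u $      expand <N> -> <L> t u
  5  $ u t <L>  s t t u $      expand <L> -> s v
  6  $ u t v s  s t t u $      match s
  7  $ u t v    t t u $        error: top is terminal v but lookahead is t

t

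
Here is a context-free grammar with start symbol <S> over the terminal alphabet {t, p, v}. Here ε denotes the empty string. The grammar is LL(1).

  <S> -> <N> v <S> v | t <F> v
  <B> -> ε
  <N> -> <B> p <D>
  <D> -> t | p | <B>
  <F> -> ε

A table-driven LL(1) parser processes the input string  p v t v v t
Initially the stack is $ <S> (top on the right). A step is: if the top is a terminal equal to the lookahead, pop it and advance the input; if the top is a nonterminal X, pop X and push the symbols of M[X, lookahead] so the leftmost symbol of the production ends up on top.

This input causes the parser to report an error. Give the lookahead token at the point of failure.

t

      Stack                Input          Action
   1  $ <S>                p v t v v t $  expand <S> -> <N> v <S> v
   2  $ v <S> v <N>        p v t v v t $  expand <N> -> <B> p <D>
   3  $ v <S> v <D> p <B>  p v t v v t $  expand <B> -> ε
   4  $ v <S> v <D> p      p v t v v t $  match p
   5  $ v <S> v <D>        v t v v t $    expand <D> -> <B>
   6  $ v <S> v <B>        v t v v t $    expand <B> -> ε
   7  $ v <S> v            v t v v t $    match v
   8  $ v <S>              t v v t $      expand <S> -> t <F> v
   9  $ v v <F> t          t v v t $      match t
  10  $ v v <F>            v v t $        expand <F> -> ε
  11  $ v v                v v t $        match v
  12  $ v                  v t $          match v
  13  $                    t $            error: stack empty but input remains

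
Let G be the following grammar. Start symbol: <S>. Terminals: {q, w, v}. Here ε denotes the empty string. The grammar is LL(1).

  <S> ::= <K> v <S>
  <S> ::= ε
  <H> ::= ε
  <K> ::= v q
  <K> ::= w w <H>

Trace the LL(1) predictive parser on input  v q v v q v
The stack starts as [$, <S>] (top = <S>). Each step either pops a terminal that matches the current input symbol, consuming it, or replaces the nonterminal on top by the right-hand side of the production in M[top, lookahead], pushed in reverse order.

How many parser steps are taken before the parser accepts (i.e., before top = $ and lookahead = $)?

      Stack        Input          Action
   1  $ <S>        v q v v q v $  expand <S> ::= <K> v <S>
   2  $ <S> v <K>  v q v v q v $  expand <K> ::= v q
   3  $ <S> v q v  v q v v q v $  match v
   4  $ <S> v q    q v v q v $    match q
   5  $ <S> v      v v q v $      match v
   6  $ <S>        v q v $        expand <S> ::= <K> v <S>
   7  $ <S> v <K>  v q v $        expand <K> ::= v q
   8  $ <S> v q v  v q v $        match v
   9  $ <S> v q    q v $          match q
  10  $ <S> v      v $            match v
  11  $ <S>        $              expand <S> ::= ε
Accept reached after 11 steps.

11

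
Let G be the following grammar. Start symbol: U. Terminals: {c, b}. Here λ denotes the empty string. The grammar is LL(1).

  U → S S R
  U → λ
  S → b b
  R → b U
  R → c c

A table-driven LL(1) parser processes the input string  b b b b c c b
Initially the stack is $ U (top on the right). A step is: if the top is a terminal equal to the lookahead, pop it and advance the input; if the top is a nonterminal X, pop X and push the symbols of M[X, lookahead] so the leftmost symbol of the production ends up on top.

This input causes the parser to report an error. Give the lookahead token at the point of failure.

b

step 1: stack=$ U  input=b b b b c c b $  — expand U → S S R
step 2: stack=$ R S S  input=b b b b c c b $  — expand S → b b
step 3: stack=$ R S b b  input=b b b b c c b $  — match b
step 4: stack=$ R S b  input=b b b c c b $  — match b
step 5: stack=$ R S  input=b b c c b $  — expand S → b b
step 6: stack=$ R b b  input=b b c c b $  — match b
step 7: stack=$ R b  input=b c c b $  — match b
step 8: stack=$ R  input=c c b $  — expand R → c c
step 9: stack=$ c c  input=c c b $  — match c
step 10: stack=$ c  input=c b $  — match c
step 11: stack=$  input=b $  — error: stack empty but input remains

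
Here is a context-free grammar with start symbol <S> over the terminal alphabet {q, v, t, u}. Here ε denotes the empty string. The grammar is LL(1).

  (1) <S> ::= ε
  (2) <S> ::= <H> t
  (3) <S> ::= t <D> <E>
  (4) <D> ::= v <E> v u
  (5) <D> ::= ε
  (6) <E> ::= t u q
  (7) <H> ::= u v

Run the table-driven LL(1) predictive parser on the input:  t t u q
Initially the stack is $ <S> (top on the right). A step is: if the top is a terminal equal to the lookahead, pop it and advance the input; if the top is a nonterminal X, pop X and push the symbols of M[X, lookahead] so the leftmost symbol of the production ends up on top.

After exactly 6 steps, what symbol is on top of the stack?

step 1: stack=$ <S>  input=t t u q $  — expand <S> ::= t <D> <E>
step 2: stack=$ <E> <D> t  input=t t u q $  — match t
step 3: stack=$ <E> <D>  input=t u q $  — expand <D> ::= ε
step 4: stack=$ <E>  input=t u q $  — expand <E> ::= t u q
step 5: stack=$ q u t  input=t u q $  — match t
step 6: stack=$ q u  input=u q $  — match u
Stack after step 6: $ q (top = q).

q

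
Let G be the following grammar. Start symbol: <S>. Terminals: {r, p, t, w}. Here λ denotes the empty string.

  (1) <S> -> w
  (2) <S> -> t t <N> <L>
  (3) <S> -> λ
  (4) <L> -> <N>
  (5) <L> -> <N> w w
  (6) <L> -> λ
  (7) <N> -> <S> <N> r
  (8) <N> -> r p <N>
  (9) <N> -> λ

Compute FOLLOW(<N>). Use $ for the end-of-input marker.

{$, r, t, w}

FIRST(<S>): from <S>->w we get {w}; from <S>->t t <N> <L> we get {t}; from <S>->λ we get {λ}. So FIRST(<S>) = {λ, t, w}.
FIRST(<N>): from <N>-><S> <N> r we get {r, t, w}; from <N>->r p <N> we get {r}; from <N>->λ we get {λ}. So FIRST(<N>) = {λ, r, t, w}.
FIRST(<L>): from <L>-><N> we get {λ, r, t, w}; from <L>-><N> w w we get {r, t, w}; from <L>->λ we get {λ}. So FIRST(<L>) = {λ, r, t, w}.
FOLLOW(<S>) includes $ since <S> is the start symbol.
FOLLOW(<S>): in <N>-><S> <N> r, <S> is followed by <N> r with FIRST {r, t, w}. Thus FOLLOW(<S>) = {$, r, t, w}.
FOLLOW(<L>): in <S>->t t <N> <L>, the suffix after <L> is empty, so FOLLOW(<L>) ⊇ FOLLOW(<S>) = {$, r, t, w}. Thus FOLLOW(<L>) = {$, r, t, w}.
FOLLOW(<N>): in <S>->t t <N> <L>, <N> is followed by <L> with FIRST {λ, r, t, w}; in <S>->t t <N> <L>, the suffix after <N> is nullable, so FOLLOW(<N>) ⊇ FOLLOW(<S>) = {$, r, t, w}; in <L>-><N>, the suffix after <N> is empty, so FOLLOW(<N>) ⊇ FOLLOW(<L>) = {$, r, t, w}; in <L>-><N> w w, <N> is followed by w w with FIRST {w}; in <N>-><S> <N> r, <N> is followed by r with FIRST {r}; in <N>->r p <N>, the suffix after <N> is empty (adds nothing new). Thus FOLLOW(<N>) = {$, r, t, w}.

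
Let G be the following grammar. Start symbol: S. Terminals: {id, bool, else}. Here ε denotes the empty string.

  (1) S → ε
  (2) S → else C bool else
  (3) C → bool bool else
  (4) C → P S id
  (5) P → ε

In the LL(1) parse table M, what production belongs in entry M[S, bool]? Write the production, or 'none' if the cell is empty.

none

FIRST(S): from S→ε we get {ε}; from S→else C bool else we get {else}. So FIRST(S) = {ε, else}.
FIRST(P): from P→ε we get {ε}. So FIRST(P) = {ε}.
FIRST(C): from C→bool bool else we get {bool}; from C→P S id we get {else, id}. So FIRST(C) = {bool, else, id}.
FOLLOW(S) includes $ since S is the start symbol.
FOLLOW(S): in C→P S id, S is followed by id with FIRST {id}. Thus FOLLOW(S) = {$, id}.
For S → ε: FIRST(ε) = {ε}, so it goes in M[S, t] for t ∈ {}; since ε ∈ FIRST, also for every t ∈ FOLLOW(S) = {$, id}.
For S → else C bool else: FIRST(else C bool else) = {else}, so it goes in M[S, t] for t ∈ {else}.
None of these place a production in M[S, bool].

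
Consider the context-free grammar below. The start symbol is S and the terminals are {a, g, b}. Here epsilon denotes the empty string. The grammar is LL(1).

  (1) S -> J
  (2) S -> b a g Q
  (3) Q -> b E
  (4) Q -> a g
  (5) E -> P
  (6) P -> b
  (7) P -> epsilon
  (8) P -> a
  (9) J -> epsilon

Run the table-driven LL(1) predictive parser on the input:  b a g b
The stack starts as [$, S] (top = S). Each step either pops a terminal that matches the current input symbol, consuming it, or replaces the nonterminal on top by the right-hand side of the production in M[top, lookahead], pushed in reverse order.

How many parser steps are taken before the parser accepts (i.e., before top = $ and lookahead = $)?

8

step 1: stack=$ S  input=b a g b $  — expand S -> b a g Q
step 2: stack=$ Q g a b  input=b a g b $  — match b
step 3: stack=$ Q g a  input=a g b $  — match a
step 4: stack=$ Q g  input=g b $  — match g
step 5: stack=$ Q  input=b $  — expand Q -> b E
step 6: stack=$ E b  input=b $  — match b
step 7: stack=$ E  input=$  — expand E -> P
step 8: stack=$ P  input=$  — expand P -> epsilon
Accept reached after 8 steps.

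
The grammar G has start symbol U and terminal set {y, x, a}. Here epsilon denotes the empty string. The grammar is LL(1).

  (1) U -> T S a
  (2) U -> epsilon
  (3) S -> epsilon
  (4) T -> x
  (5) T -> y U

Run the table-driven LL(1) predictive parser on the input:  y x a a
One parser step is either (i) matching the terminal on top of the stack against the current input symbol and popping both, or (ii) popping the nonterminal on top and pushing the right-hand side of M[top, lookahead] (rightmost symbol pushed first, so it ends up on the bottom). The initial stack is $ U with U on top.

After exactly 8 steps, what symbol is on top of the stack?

step 1: stack=$ U  input=y x a a $  — expand U -> T S a
step 2: stack=$ a S T  input=y x a a $  — expand T -> y U
step 3: stack=$ a S U y  input=y x a a $  — match y
step 4: stack=$ a S U  input=x a a $  — expand U -> T S a
step 5: stack=$ a S a S T  input=x a a $  — expand T -> x
step 6: stack=$ a S a S x  input=x a a $  — match x
step 7: stack=$ a S a S  input=a a $  — expand S -> epsilon
step 8: stack=$ a S a  input=a a $  — match a
Stack after step 8: $ a S (top = S).

S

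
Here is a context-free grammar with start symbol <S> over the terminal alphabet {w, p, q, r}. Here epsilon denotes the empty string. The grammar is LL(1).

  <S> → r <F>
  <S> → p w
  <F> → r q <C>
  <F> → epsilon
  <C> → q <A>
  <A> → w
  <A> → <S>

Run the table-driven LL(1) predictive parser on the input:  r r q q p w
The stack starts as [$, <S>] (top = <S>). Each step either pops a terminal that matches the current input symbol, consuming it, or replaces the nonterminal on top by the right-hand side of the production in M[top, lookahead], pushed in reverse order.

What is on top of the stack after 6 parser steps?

q

step 1: stack=$ <S>  input=r r q q p w $  — expand <S> → r <F>
step 2: stack=$ <F> r  input=r r q q p w $  — match r
step 3: stack=$ <F>  input=r q q p w $  — expand <F> → r q <C>
step 4: stack=$ <C> q r  input=r q q p w $  — match r
step 5: stack=$ <C> q  input=q q p w $  — match q
step 6: stack=$ <C>  input=q p w $  — expand <C> → q <A>
Stack after step 6: $ <A> q (top = q).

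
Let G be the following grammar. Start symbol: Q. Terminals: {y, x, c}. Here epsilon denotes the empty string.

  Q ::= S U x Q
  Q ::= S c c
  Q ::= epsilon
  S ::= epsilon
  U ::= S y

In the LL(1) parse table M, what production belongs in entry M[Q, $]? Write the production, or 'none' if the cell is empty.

FIRST(S) = {epsilon}
FIRST(U) = {y}  (via S y)
FIRST(Q) = {epsilon, c, y}  (via S U x Q, S c c)
FOLLOW(Q) includes $ since Q is the start symbol.
FOLLOW(Q): in Q::=S U x Q, the suffix after Q is empty (adds nothing new). Thus FOLLOW(Q) = {$}.
For Q ::= S U x Q: FIRST(S U x Q) = {y}, so it goes in M[Q, t] for t ∈ {y}.
For Q ::= S c c: FIRST(S c c) = {c}, so it goes in M[Q, t] for t ∈ {c}.
For Q ::= epsilon: FIRST(epsilon) = {epsilon}, so it goes in M[Q, t] for t ∈ {}; since epsilon ∈ FIRST, also for every t ∈ FOLLOW(Q) = {$}.

Q ::= epsilon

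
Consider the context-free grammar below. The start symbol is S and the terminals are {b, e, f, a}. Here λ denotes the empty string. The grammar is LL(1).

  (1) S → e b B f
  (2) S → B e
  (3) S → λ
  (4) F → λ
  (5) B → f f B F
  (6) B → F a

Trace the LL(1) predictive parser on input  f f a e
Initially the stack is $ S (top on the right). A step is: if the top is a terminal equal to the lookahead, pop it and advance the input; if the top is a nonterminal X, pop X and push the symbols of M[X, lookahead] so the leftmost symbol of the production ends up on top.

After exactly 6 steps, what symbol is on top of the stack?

step 1: stack=$ S  input=f f a e $  — expand S → B e
step 2: stack=$ e B  input=f f a e $  — expand B → f f B F
step 3: stack=$ e F B f f  input=f f a e $  — match f
step 4: stack=$ e F B f  input=f a e $  — match f
step 5: stack=$ e F B  input=a e $  — expand B → F a
step 6: stack=$ e F a F  input=a e $  — expand F → λ
Stack after step 6: $ e F a (top = a).

a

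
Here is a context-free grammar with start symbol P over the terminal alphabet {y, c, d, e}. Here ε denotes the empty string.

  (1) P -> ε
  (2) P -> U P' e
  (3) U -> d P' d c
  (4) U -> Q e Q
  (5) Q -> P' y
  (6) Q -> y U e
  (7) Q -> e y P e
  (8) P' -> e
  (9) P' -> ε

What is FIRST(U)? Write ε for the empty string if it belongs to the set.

{d, e, y}

FIRST(P'): from P'->e we get {e}; from P'->ε we get {ε}. So FIRST(P') = {ε, e}.
FIRST(Q): from Q->P' y we get {e, y}; from Q->y U e we get {y}; from Q->e y P e we get {e}. So FIRST(Q) = {e, y}.
FIRST(U): from U->d P' d c we get {d}; from U->Q e Q we get {e, y}. So FIRST(U) = {d, e, y}.
FIRST(P): from P->ε we get {ε}; from P->U P' e we get {d, e, y}. So FIRST(P) = {ε, d, e, y}.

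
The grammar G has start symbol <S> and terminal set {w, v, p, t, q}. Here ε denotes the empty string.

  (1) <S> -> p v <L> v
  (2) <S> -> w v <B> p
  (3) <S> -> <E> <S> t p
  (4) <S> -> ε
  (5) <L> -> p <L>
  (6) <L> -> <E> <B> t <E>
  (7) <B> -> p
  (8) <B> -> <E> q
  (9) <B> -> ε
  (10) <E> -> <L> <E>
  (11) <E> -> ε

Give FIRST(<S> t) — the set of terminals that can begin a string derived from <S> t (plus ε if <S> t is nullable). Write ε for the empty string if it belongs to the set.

{p, q, t, w}

FIRST(<S>) = {ε, p, q, t, w}  (via <E> <S> t p)
FIRST(<L>) = {p, q, t}  (via <E> <B> t <E>)
FIRST(<E>) = {ε, p, q, t}  (via <L> <E>)
FIRST(<B>) = {ε, p, q, t}  (via <E> q)
FIRST(<S> t): take FIRST of each symbol in turn, carrying on past any symbol whose FIRST contains ε; result {p, q, t, w}.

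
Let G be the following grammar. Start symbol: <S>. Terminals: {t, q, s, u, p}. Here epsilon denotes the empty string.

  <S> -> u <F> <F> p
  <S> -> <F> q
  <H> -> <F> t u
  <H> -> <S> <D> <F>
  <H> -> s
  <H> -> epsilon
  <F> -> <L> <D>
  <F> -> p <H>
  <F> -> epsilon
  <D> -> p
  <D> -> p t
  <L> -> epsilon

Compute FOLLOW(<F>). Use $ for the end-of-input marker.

{p, q, t}

FIRST(<D>) = {p}
FIRST(<L>) = {epsilon}
FIRST(<F>) = {epsilon, p}  (via <L> <D>)
FIRST(<S>) = {p, q, u}  (via <F> q)
FIRST(<H>) = {epsilon, p, q, s, t, u}  (via <F> t u, <S> <D> <F>)
FOLLOW(<S>) includes $ since <S> is the start symbol.
FOLLOW(<S>): in <H>-><S> <D> <F>, <S> is followed by <D> <F> with FIRST {p}. Thus FOLLOW(<S>) = {$, p}.
FOLLOW(<L>): in <F>-><L> <D>, <L> is followed by <D> with FIRST {p}. Thus FOLLOW(<L>) = {p}.
FOLLOW(<H>): in <F>->p <H>, the suffix after <H> is empty, so FOLLOW(<H>) ⊇ FOLLOW(<F>) = {p, q, t}. Thus FOLLOW(<H>) = {p, q, t}.
FOLLOW(<F>): in <S>->u <F> <F> p (occurrence 1), <F> is followed by <F> p with FIRST {p}; in <S>->u <F> <F> p (occurrence 2), <F> is followed by p with FIRST {p}; in <S>-><F> q, <F> is followed by q with FIRST {q}; in <H>-><F> t u, <F> is followed by t u with FIRST {t}; in <H>-><S> <D> <F>, the suffix after <F> is empty, so FOLLOW(<F>) ⊇ FOLLOW(<H>) = {p, q, t}. Thus FOLLOW(<F>) = {p, q, t}.
FOLLOW(<D>): in <H>-><S> <D> <F>, <D> is followed by <F> with FIRST {epsilon, p}; in <H>-><S> <D> <F>, the suffix after <D> is nullable, so FOLLOW(<D>) ⊇ FOLLOW(<H>) = {p, q, t}; in <F>-><L> <D>, the suffix after <D> is empty, so FOLLOW(<D>) ⊇ FOLLOW(<F>) = {p, q, t}. Thus FOLLOW(<D>) = {p, q, t}.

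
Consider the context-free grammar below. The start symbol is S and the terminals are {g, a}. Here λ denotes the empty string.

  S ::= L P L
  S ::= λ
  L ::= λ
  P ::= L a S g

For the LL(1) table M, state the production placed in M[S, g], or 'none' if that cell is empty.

FIRST(L) = {λ}
FIRST(P) = {a}  (via L a S g)
FIRST(S) = {λ, a}  (via L P L)
FOLLOW(S) includes $ since S is the start symbol.
FOLLOW(S): in P::=L a S g, S is followed by g with FIRST {g}. Thus FOLLOW(S) = {$, g}.
For S ::= L P L: FIRST(L P L) = {a}, so it goes in M[S, t] for t ∈ {a}.
For S ::= λ: FIRST(λ) = {λ}, so it goes in M[S, t] for t ∈ {}; since λ ∈ FIRST, also for every t ∈ FOLLOW(S) = {$, g}.

S ::= λ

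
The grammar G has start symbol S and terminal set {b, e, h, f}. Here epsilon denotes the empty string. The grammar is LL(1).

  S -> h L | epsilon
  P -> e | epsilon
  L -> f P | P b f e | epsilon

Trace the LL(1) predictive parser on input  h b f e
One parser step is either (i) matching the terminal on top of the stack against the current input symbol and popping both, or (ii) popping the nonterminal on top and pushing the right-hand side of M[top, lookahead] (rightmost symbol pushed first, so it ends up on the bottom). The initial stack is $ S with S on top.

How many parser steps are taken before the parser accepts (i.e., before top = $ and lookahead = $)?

step 1: stack=$ S  input=h b f e $  — expand S -> h L
step 2: stack=$ L h  input=h b f e $  — match h
step 3: stack=$ L  input=b f e $  — expand L -> P b f e
step 4: stack=$ e f b P  input=b f e $  — expand P -> epsilon
step 5: stack=$ e f b  input=b f e $  — match b
step 6: stack=$ e f  input=f e $  — match f
step 7: stack=$ e  input=e $  — match e
Accept reached after 7 steps.

7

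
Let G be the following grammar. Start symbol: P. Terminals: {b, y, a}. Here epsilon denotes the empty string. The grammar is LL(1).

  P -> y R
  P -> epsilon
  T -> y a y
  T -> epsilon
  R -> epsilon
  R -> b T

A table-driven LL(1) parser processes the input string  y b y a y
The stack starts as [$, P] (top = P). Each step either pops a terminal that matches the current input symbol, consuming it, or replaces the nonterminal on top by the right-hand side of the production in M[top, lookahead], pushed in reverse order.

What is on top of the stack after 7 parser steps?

step 1: stack=$ P  input=y b y a y $  — expand P -> y R
step 2: stack=$ R y  input=y b y a y $  — match y
step 3: stack=$ R  input=b y a y $  — expand R -> b T
step 4: stack=$ T b  input=b y a y $  — match b
step 5: stack=$ T  input=y a y $  — expand T -> y a y
step 6: stack=$ y a y  input=y a y $  — match y
step 7: stack=$ y a  input=a y $  — match a
Stack after step 7: $ y (top = y).

y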